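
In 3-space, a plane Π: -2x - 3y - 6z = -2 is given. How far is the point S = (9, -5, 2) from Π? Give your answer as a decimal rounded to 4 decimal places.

n·S − d = (-2)·(9) + (-3)·(-5) + (-6)·(2) − (-2) = -13; |n| = √49.
Distance = |-13| / √49 = 13/√49 ≈ 1.8571.

1.8571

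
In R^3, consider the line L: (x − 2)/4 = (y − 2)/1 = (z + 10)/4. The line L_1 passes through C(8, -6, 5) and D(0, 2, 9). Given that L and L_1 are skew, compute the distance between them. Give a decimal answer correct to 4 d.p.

L has direction (4, 1, 4) through (2, 2, -10).
A direction vector for L_1 is D − C = (-8, 8, 4).
Common perpendicular direction n = (4, 1, 4) × (-8, 8, 4) = (-28, -48, 40).
With w = (8, -6, 5) − (2, 2, -10) = (6, -8, 15), w · n = 816.
Distance = |w · n| / |n| = |816| / √4688 ≈ 11.9178.

11.9178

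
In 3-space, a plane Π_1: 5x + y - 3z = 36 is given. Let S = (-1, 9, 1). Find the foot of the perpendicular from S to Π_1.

Foot = S − λn with λ = (n·S − d)/|n|² = (1 − 36)/35 = -1.
Foot = (-1, 9, 1) − (-1)·(5, 1, -3) = (4, 10, -2).

(4, 10, -2)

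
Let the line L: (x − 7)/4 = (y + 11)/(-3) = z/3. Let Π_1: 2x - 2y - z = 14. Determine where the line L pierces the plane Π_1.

L has direction (4, -3, 3) through (7, -11, 0).
Substitute r = (7, -11, 0) + t(4, -3, 3) into the plane: 36 + 11t = 14, so t = -2.
Intersection: (7, -11, 0) + (-2)·(4, -3, 3) = (-1, -5, -6).

(-1, -5, -6)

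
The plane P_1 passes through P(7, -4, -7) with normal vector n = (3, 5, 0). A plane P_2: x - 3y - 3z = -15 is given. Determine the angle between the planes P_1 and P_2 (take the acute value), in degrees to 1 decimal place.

P_1: n·r = n·P gives 3x + 5y = 1.
cos θ = |n₁·n₂| / (|n₁||n₂|) = |-12| / (√34 · √19).
θ = arccos(0.47213) ≈ 61.8°.

61.8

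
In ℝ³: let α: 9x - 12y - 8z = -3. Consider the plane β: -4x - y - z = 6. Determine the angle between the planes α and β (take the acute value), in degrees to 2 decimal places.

cos θ = |n₁·n₂| / (|n₁||n₂|) = |-16| / (√289 · √18).
θ = arccos(0.22184) ≈ 77.18°.

77.18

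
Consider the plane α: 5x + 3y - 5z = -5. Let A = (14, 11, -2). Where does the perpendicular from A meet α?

Foot = A − λn with λ = (n·A − d)/|n|² = (113 − (-5))/59 = 2.
Foot = (14, 11, -2) − 2·(5, 3, -5) = (4, 5, 8).

(4, 5, 8)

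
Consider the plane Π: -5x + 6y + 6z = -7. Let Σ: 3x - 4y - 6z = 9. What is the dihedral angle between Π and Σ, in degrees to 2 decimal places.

cos θ = |n₁·n₂| / (|n₁||n₂|) = |-75| / (√97 · √61).
θ = arccos(0.97501) ≈ 12.84°.

12.84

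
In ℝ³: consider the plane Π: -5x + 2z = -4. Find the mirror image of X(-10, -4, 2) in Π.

λ = (n·X − d)/|n|² = (54 − (-4))/29 = 2.
Reflection = X − 2λn = (-10, -4, 2) − 4·(-5, 0, 2) = (10, -4, -6).

(10, -4, -6)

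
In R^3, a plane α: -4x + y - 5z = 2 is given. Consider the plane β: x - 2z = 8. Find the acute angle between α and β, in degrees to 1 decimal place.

65.5

cos θ = |n₁·n₂| / (|n₁||n₂|) = |6| / (√42 · √5).
θ = arccos(0.41404) ≈ 65.5°.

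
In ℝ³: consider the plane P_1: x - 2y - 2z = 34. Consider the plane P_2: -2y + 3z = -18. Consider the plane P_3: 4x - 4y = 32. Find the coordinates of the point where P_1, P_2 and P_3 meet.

(2, -6, -10)

Solving the 3×3 linear system x - 2y - 2z = 34, -2y + 3z = -18, 4x - 4y = 32 (e.g. by elimination or Cramer's rule, determinant = -28) gives (2, -6, -10).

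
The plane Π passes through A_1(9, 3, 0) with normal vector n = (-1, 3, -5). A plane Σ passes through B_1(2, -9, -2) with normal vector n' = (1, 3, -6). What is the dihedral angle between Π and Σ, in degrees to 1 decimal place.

Π: n·r = n·A_1 gives -x + 3y - 5z = 0.
Σ: n'·r = n'·B_1 gives x + 3y - 6z = -13.
cos θ = |n₁·n₂| / (|n₁||n₂|) = |38| / (√35 · √46).
θ = arccos(0.94705) ≈ 18.7°.

18.7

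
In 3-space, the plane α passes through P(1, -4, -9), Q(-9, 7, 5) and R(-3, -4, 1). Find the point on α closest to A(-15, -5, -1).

(-5, -1, 3)

PQ = (-10, 11, 14), PR = (-4, 0, 10); a normal to α is PQ × PR = (110, 44, 44).
Using P: α has equation 110x + 44y + 44z = -462.
Foot = A − λn with λ = (n·A − d)/|n|² = (-1914 − (-462))/15972 = -1/11.
Foot = (-15, -5, -1) − (-1/11)·(110, 44, 44) = (-5, -1, 3).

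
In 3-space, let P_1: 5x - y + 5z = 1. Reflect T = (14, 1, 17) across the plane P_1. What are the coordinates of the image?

(-16, 7, -13)

λ = (n·T − d)/|n|² = (154 − 1)/51 = 3.
Reflection = T − 2λn = (14, 1, 17) − 6·(5, -1, 5) = (-16, 7, -13).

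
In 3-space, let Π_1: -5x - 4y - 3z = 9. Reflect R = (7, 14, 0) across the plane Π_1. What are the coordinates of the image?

(-13, -2, -12)

λ = (n·R − d)/|n|² = (-91 − 9)/50 = -2.
Reflection = R − 2λn = (7, 14, 0) − (-4)·(-5, -4, -3) = (-13, -2, -12).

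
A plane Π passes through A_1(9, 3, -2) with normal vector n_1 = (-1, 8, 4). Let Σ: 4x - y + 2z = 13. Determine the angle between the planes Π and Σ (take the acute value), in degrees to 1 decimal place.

84.4

Π: n_1·r = n_1·A_1 gives -x + 8y + 4z = 7.
cos θ = |n₁·n₂| / (|n₁||n₂|) = |-4| / (√81 · √21).
θ = arccos(0.09699) ≈ 84.4°.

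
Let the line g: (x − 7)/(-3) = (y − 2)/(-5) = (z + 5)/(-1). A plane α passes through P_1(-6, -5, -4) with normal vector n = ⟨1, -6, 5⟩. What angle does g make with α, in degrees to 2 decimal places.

28.18

g has direction (-3, -5, -1) through (7, 2, -5).
α: n·r = n·P_1 gives x - 6y + 5z = 4.
sin θ = |n·v| / (|n||v|) = |22| / (√62 · √35) = 0.47227.
θ ≈ 28.18°.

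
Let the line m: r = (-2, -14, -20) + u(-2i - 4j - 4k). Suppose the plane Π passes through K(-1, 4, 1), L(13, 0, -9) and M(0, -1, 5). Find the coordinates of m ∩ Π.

KL = (14, -4, -10), KM = (1, -5, 4); a normal to Π is KL × KM = (-66, -66, -66).
Using K: Π has equation -66x - 66y - 66z = -264.
Substitute r = (-2, -14, -20) + t(-2, -4, -4) into the plane: 2376 + 660t = -264, so t = -4.
Intersection: (-2, -14, -20) + (-4)·(-2, -4, -4) = (6, 2, -4).

(6, 2, -4)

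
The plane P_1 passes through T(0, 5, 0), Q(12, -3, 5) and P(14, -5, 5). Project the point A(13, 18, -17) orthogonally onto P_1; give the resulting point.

(-2, 3, -5)

TQ = (12, -8, 5), TP = (14, -10, 5); a normal to P_1 is TQ × TP = (10, 10, -8).
Using T: P_1 has equation 10x + 10y - 8z = 50.
Foot = A − λn with λ = (n·A − d)/|n|² = (446 − 50)/264 = 3/2.
Foot = (13, 18, -17) − (3/2)·(10, 10, -8) = (-2, 3, -5).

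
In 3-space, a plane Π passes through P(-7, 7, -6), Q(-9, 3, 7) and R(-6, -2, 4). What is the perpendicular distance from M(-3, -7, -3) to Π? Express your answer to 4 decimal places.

PQ = (-2, -4, 13), PR = (1, -9, 10); a normal to Π is PQ × PR = (77, 33, 22).
Using P: Π has equation 77x + 33y + 22z = -440.
n·M − d = (77)·(-3) + (33)·(-7) + (22)·(-3) − (-440) = -88; |n| = √7502.
Distance = |-88| / √7502 = 88/√7502 ≈ 1.0160.

1.0160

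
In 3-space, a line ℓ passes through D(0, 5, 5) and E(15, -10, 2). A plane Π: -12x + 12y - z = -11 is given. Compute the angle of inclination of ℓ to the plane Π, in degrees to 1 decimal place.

A direction vector for ℓ is E − D = (15, -15, -3).
sin θ = |n·v| / (|n||v|) = |-357| / (√289 · √459) = 0.98020.
θ ≈ 78.6°.

78.6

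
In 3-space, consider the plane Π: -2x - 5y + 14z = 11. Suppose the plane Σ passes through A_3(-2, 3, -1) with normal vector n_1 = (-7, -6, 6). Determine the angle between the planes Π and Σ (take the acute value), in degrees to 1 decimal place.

Σ: n_1·r = n_1·A_3 gives -7x - 6y + 6z = -10.
cos θ = |n₁·n₂| / (|n₁||n₂|) = |128| / (√225 · √121).
θ = arccos(0.77576) ≈ 39.1°.

39.1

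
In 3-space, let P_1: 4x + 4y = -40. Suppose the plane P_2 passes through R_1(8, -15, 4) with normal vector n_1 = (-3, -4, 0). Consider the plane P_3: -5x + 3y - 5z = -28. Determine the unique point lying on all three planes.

P_2: n_1·r = n_1·R_1 gives -3x - 4y = 36.
Solving the 3×3 linear system 4x + 4y = -40, -3x - 4y = 36, -5x + 3y - 5z = -28 (e.g. by elimination or Cramer's rule, determinant = 20) gives (-4, -6, 6).

(-4, -6, 6)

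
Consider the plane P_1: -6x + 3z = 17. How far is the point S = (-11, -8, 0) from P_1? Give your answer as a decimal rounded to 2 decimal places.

7.30

n·S − d = (-6)·(-11) + (0)·(-8) + (3)·(0) − 17 = 49; |n| = √45.
Distance = |49| / √45 = 49/√45 ≈ 7.30.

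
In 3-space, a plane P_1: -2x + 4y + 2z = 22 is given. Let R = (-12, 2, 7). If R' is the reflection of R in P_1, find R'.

(-8, -6, 3)

λ = (n·R − d)/|n|² = (46 − 22)/24 = 1.
Reflection = R − 2λn = (-12, 2, 7) − 2·(-2, 4, 2) = (-8, -6, 3).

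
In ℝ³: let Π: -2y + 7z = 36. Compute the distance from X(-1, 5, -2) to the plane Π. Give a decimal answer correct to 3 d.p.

n·X − d = (0)·(-1) + (-2)·(5) + (7)·(-2) − 36 = -60; |n| = √53.
Distance = |-60| / √53 = 60/√53 ≈ 8.242.

8.242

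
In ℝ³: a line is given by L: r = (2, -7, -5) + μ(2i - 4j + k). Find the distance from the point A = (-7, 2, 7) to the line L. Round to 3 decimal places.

14.900

Taking (2, -7, -5) on L with direction v = (2, -4, 1): w = A − (2, -7, -5) = (-9, 9, 12), and w × v = (57, 33, 18).
Distance = |w × v| / |v| = √4662 / √21 ≈ 14.900.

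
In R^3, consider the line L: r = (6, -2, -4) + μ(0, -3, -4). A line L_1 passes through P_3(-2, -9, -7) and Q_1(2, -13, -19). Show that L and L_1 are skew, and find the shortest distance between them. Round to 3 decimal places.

2.970

A direction vector for L_1 is Q_1 − P_3 = (4, -4, -12).
Common perpendicular direction n = (0, -3, -4) × (4, -4, -12) = (20, -16, 12).
With w = (-2, -9, -7) − (6, -2, -4) = (-8, -7, -3), w · n = -84.
Since n ≠ 0 the lines are not parallel, and w · n = -84 ≠ 0 so they do not intersect; hence they are skew.
Distance = |w · n| / |n| = |-84| / √800 ≈ 2.970.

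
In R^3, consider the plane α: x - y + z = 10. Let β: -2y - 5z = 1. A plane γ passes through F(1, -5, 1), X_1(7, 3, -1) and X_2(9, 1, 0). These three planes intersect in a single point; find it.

(6, -3, 1)

FX_1 = (6, 8, -2), FX_2 = (8, 6, -1); a normal to γ is FX_1 × FX_2 = (4, -10, -28).
Using F: γ has equation 4x - 10y - 28z = 26.
Solving the 3×3 linear system x - y + z = 10, -2y - 5z = 1, 4x - 10y - 28z = 26 (e.g. by elimination or Cramer's rule, determinant = 34) gives (6, -3, 1).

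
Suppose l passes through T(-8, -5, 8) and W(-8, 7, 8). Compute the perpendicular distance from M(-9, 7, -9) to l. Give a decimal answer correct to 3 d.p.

17.029

A direction vector for l is W − T = (0, 12, 0).
Taking (-8, -5, 8) on l with direction v = (0, 12, 0): w = M − (-8, -5, 8) = (-1, 12, -17), and w × v = (204, 0, -12).
Distance = |w × v| / |v| = √41760 / √144 ≈ 17.029.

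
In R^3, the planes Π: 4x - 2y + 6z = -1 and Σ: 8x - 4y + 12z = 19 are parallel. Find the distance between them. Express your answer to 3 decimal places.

1.403

Rescale Σ by 1/2: 4x - 2y + 6z = 19/2. Then distance = |-1 − (19/2)| / √56 ≈ 1.403.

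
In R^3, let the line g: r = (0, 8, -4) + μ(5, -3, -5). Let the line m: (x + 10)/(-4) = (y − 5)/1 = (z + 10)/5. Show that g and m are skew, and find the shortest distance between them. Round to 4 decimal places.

m has direction (-4, 1, 5) through (-10, 5, -10).
Common perpendicular direction n = (5, -3, -5) × (-4, 1, 5) = (-10, -5, -7).
With w = (-10, 5, -10) − (0, 8, -4) = (-10, -3, -6), w · n = 157.
Since n ≠ 0 the lines are not parallel, and w · n = 157 ≠ 0 so they do not intersect; hence they are skew.
Distance = |w · n| / |n| = |157| / √174 ≈ 11.9021.

11.9021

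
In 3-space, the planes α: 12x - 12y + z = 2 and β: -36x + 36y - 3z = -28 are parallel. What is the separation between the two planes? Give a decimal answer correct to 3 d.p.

Rescale β by 1/(-3): 12x - 12y + z = 28/3. Then distance = |2 − (28/3)| / √289 ≈ 0.431.

0.431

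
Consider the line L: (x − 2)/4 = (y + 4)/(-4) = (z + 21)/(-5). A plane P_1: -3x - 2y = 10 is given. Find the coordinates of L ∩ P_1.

L has direction (4, -4, -5) through (2, -4, -21).
Substitute r = (2, -4, -21) + t(4, -4, -5) into the plane: 2 + (-4)t = 10, so t = -2.
Intersection: (2, -4, -21) + (-2)·(4, -4, -5) = (-6, 4, -11).

(-6, 4, -11)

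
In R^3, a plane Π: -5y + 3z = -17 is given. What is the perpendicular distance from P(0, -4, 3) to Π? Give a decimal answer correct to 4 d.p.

7.8889

n·P − d = (0)·(0) + (-5)·(-4) + (3)·(3) − (-17) = 46; |n| = √34.
Distance = |46| / √34 = 46/√34 ≈ 7.8889.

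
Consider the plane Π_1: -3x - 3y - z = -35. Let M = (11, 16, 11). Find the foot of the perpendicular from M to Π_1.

(2, 7, 8)

Foot = M − λn with λ = (n·M − d)/|n|² = (-92 − (-35))/19 = -3.
Foot = (11, 16, 11) − (-3)·(-3, -3, -1) = (2, 7, 8).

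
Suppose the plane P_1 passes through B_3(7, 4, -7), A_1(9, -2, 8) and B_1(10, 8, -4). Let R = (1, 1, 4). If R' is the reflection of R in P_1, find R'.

(13, -5, 0)

B_3A_1 = (2, -6, 15), B_3B_1 = (3, 4, 3); a normal to P_1 is B_3A_1 × B_3B_1 = (-78, 39, 26).
Using B_3: P_1 has equation -78x + 39y + 26z = -572.
λ = (n·R − d)/|n|² = (65 − (-572))/8281 = 1/13.
Reflection = R − 2λn = (1, 1, 4) − (2/13)·(-78, 39, 26) = (13, -5, 0).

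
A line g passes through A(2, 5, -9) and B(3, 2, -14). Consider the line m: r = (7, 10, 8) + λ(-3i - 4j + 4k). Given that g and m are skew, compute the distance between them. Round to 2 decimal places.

A direction vector for g is B − A = (1, -3, -5).
Common perpendicular direction n = (1, -3, -5) × (-3, -4, 4) = (-32, 11, -13).
With w = (7, 10, 8) − (2, 5, -9) = (5, 5, 17), w · n = -326.
Distance = |w · n| / |n| = |-326| / √1314 ≈ 8.99.

8.99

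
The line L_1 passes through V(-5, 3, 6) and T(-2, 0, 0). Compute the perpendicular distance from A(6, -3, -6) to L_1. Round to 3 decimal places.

A direction vector for L_1 is T − V = (3, -3, -6).
Taking (-5, 3, 6) on L_1 with direction v = (3, -3, -6): w = A − (-5, 3, 6) = (11, -6, -12), and w × v = (0, 30, -15).
Distance = |w × v| / |v| = √1125 / √54 ≈ 4.564.

4.564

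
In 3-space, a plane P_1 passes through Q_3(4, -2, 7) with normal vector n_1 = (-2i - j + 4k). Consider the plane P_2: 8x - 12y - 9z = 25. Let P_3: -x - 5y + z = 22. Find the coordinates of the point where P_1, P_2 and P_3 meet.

(5, -4, 7)

P_1: n_1·r = n_1·Q_3 gives -2x - y + 4z = 22.
Solving the 3×3 linear system -2x - y + 4z = 22, 8x - 12y - 9z = 25, -x - 5y + z = 22 (e.g. by elimination or Cramer's rule, determinant = -95) gives (5, -4, 7).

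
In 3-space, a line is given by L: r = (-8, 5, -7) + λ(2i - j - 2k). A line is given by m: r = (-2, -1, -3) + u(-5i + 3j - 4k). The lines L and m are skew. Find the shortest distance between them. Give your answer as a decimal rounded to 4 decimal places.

Common perpendicular direction n = (2, -1, -2) × (-5, 3, -4) = (10, 18, 1).
With w = (-2, -1, -3) − (-8, 5, -7) = (6, -6, 4), w · n = -44.
Distance = |w · n| / |n| = |-44| / √425 ≈ 2.1343.

2.1343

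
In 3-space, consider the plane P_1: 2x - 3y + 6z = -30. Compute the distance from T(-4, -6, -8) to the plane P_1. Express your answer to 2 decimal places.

1.14

n·T − d = (2)·(-4) + (-3)·(-6) + (6)·(-8) − (-30) = -8; |n| = √49.
Distance = |-8| / √49 = 8/√49 ≈ 1.14.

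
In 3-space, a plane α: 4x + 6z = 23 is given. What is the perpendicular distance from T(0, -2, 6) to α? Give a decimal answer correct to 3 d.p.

1.803

n·T − d = (4)·(0) + (0)·(-2) + (6)·(6) − 23 = 13; |n| = √52.
Distance = |13| / √52 = 13/√52 ≈ 1.803.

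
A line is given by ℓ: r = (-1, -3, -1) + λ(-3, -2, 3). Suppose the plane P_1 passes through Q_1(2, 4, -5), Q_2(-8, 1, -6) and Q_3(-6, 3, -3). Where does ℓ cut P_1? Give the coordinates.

Q_1Q_2 = (-10, -3, -1), Q_1Q_3 = (-8, -1, 2); a normal to P_1 is Q_1Q_2 × Q_1Q_3 = (-7, 28, -14).
Using Q_1: P_1 has equation -7x + 28y - 14z = 168.
Substitute r = (-1, -3, -1) + t(-3, -2, 3) into the plane: -63 + (-77)t = 168, so t = -3.
Intersection: (-1, -3, -1) + (-3)·(-3, -2, 3) = (8, 3, -10).

(8, 3, -10)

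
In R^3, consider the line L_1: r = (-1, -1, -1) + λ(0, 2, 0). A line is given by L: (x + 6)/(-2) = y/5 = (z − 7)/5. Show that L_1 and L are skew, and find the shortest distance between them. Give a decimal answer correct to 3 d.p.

1.671

L has direction (-2, 5, 5) through (-6, 0, 7).
Common perpendicular direction n = (0, 2, 0) × (-2, 5, 5) = (10, 0, 4).
With w = (-6, 0, 7) − (-1, -1, -1) = (-5, 1, 8), w · n = -18.
Since n ≠ 0 the lines are not parallel, and w · n = -18 ≠ 0 so they do not intersect; hence they are skew.
Distance = |w · n| / |n| = |-18| / √116 ≈ 1.671.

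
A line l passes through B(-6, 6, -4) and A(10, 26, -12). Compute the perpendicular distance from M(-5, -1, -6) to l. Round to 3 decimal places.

A direction vector for l is A − B = (16, 20, -8).
Taking (-6, 6, -4) on l with direction v = (16, 20, -8): w = M − (-6, 6, -4) = (1, -7, -2), and w × v = (96, -24, 132).
Distance = |w × v| / |v| = √27216 / √720 ≈ 6.148.

6.148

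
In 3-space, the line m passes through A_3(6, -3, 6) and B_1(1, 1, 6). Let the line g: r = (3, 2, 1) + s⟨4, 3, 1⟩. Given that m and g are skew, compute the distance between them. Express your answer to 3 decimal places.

A direction vector for m is B_1 − A_3 = (-5, 4, 0).
Common perpendicular direction n = (-5, 4, 0) × (4, 3, 1) = (4, 5, -31).
With w = (3, 2, 1) − (6, -3, 6) = (-3, 5, -5), w · n = 168.
Distance = |w · n| / |n| = |168| / √1002 ≈ 5.307.

5.307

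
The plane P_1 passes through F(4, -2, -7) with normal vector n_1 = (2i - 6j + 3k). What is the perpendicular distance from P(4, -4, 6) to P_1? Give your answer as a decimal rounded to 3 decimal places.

P_1: n_1·r = n_1·F gives 2x - 6y + 3z = -1.
n·P − d = (2)·(4) + (-6)·(-4) + (3)·(6) − (-1) = 51; |n| = √49.
Distance = |51| / √49 = 51/√49 ≈ 7.286.

7.286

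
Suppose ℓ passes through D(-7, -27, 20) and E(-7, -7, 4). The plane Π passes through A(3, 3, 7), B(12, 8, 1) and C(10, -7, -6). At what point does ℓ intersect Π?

A direction vector for ℓ is E − D = (0, 20, -16).
AB = (9, 5, -6), AC = (7, -10, -13); a normal to Π is AB × AC = (-125, 75, -125).
Using A: Π has equation -125x + 75y - 125z = -1025.
Substitute r = (-7, -27, 20) + t(0, 20, -16) into the plane: -3650 + 3500t = -1025, so t = 3/4.
Intersection: (-7, -27, 20) + (3/4)·(0, 20, -16) = (-7, -12, 8).

(-7, -12, 8)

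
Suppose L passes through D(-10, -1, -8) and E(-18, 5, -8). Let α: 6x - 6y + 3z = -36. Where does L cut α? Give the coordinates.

A direction vector for L is E − D = (-8, 6, 0).
Substitute r = (-10, -1, -8) + t(-8, 6, 0) into the plane: -78 + (-84)t = -36, so t = -1/2.
Intersection: (-10, -1, -8) + (-1/2)·(-8, 6, 0) = (-6, -4, -8).

(-6, -4, -8)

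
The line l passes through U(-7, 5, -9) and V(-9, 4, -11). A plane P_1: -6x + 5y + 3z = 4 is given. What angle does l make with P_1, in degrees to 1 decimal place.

2.3

A direction vector for l is V − U = (-2, -1, -2).
sin θ = |n·v| / (|n||v|) = |1| / (√70 · √9) = 0.03984.
θ ≈ 2.3°.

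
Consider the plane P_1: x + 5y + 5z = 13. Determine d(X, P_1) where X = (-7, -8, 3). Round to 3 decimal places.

n·X − d = (1)·(-7) + (5)·(-8) + (5)·(3) − 13 = -45; |n| = √51.
Distance = |-45| / √51 = 45/√51 ≈ 6.301.

6.301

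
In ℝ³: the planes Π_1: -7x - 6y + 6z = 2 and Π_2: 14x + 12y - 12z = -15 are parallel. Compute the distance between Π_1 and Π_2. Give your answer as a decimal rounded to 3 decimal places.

Rescale Π_2 by 1/(-2): -7x - 6y + 6z = 15/2. Then distance = |2 − (15/2)| / √121 ≈ 0.500.

0.500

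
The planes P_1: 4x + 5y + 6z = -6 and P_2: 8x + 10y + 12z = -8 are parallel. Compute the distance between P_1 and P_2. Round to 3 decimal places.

0.228

Rescale P_2 by 1/2: 4x + 5y + 6z = -4. Then distance = |-6 − (-4)| / √77 ≈ 0.228.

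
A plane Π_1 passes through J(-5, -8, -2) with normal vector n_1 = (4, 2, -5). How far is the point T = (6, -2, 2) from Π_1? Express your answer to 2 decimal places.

Π_1: n_1·r = n_1·J gives 4x + 2y - 5z = -26.
n·T − d = (4)·(6) + (2)·(-2) + (-5)·(2) − (-26) = 36; |n| = √45.
Distance = |36| / √45 = 36/√45 ≈ 5.37.

5.37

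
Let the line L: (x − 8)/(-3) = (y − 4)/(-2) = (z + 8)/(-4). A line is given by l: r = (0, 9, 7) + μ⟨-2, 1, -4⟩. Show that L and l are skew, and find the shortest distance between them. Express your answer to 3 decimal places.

15.287

L has direction (-3, -2, -4) through (8, 4, -8).
Common perpendicular direction n = (-3, -2, -4) × (-2, 1, -4) = (12, -4, -7).
With w = (0, 9, 7) − (8, 4, -8) = (-8, 5, 15), w · n = -221.
Since n ≠ 0 the lines are not parallel, and w · n = -221 ≠ 0 so they do not intersect; hence they are skew.
Distance = |w · n| / |n| = |-221| / √209 ≈ 15.287.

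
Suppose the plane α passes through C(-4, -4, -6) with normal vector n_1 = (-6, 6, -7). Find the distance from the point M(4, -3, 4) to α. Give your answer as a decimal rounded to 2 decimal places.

10.18

α: n_1·r = n_1·C gives -6x + 6y - 7z = 42.
n·M − d = (-6)·(4) + (6)·(-3) + (-7)·(4) − 42 = -112; |n| = √121.
Distance = |-112| / √121 = 112/√121 ≈ 10.18.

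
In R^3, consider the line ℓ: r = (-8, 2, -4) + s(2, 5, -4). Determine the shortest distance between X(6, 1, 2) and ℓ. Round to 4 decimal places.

Taking (-8, 2, -4) on ℓ with direction v = (2, 5, -4): w = X − (-8, 2, -4) = (14, -1, 6), and w × v = (-26, 68, 72).
Distance = |w × v| / |v| = √10484 / √45 ≈ 15.2636.

15.2636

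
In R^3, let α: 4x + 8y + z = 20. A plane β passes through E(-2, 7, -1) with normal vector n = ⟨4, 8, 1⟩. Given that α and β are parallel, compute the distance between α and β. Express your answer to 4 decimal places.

3.0000

β: n·r = n·E gives 4x + 8y + z = 47.
Same normal n = (4, 8, 1) with |n| = √81; distance = |20 − 47| / |n| = 27/√81 ≈ 3.0000.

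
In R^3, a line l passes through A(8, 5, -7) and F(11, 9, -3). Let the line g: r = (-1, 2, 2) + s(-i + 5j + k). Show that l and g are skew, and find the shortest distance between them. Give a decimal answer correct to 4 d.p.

A direction vector for l is F − A = (3, 4, 4).
Common perpendicular direction n = (3, 4, 4) × (-1, 5, 1) = (-16, -7, 19).
With w = (-1, 2, 2) − (8, 5, -7) = (-9, -3, 9), w · n = 336.
Since n ≠ 0 the lines are not parallel, and w · n = 336 ≠ 0 so they do not intersect; hence they are skew.
Distance = |w · n| / |n| = |336| / √666 ≈ 13.0197.

13.0197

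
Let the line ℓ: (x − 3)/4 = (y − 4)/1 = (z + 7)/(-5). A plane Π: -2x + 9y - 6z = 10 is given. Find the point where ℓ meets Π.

(-5, 2, 3)

ℓ has direction (4, 1, -5) through (3, 4, -7).
Substitute r = (3, 4, -7) + t(4, 1, -5) into the plane: 72 + 31t = 10, so t = -2.
Intersection: (3, 4, -7) + (-2)·(4, 1, -5) = (-5, 2, 3).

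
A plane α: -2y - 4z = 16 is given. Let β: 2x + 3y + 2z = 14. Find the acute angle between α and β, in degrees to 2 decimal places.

cos θ = |n₁·n₂| / (|n₁||n₂|) = |-14| / (√20 · √17).
θ = arccos(0.75926) ≈ 40.60°.

40.60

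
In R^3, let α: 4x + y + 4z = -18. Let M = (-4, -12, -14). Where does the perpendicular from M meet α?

Foot = M − λn with λ = (n·M − d)/|n|² = (-84 − (-18))/33 = -2.
Foot = (-4, -12, -14) − (-2)·(4, 1, 4) = (4, -10, -6).

(4, -10, -6)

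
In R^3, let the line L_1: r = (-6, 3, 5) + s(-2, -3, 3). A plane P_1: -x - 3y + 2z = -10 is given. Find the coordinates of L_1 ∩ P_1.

(-4, 6, 2)

Substitute r = (-6, 3, 5) + t(-2, -3, 3) into the plane: 7 + 17t = -10, so t = -1.
Intersection: (-6, 3, 5) + (-1)·(-2, -3, 3) = (-4, 6, 2).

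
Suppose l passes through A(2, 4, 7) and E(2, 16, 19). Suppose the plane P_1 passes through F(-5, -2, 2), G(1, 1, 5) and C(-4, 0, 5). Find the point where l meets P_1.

(2, 0, 3)

A direction vector for l is E − A = (0, 12, 12).
FG = (6, 3, 3), FC = (1, 2, 3); a normal to P_1 is FG × FC = (3, -15, 9).
Using F: P_1 has equation 3x - 15y + 9z = 33.
Substitute r = (2, 4, 7) + t(0, 12, 12) into the plane: 9 + (-72)t = 33, so t = -1/3.
Intersection: (2, 4, 7) + (-1/3)·(0, 12, 12) = (2, 0, 3).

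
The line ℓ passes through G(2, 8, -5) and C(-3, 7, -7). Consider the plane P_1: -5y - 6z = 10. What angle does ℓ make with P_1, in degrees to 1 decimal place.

A direction vector for ℓ is C − G = (-5, -1, -2).
sin θ = |n·v| / (|n||v|) = |17| / (√61 · √30) = 0.39740.
θ ≈ 23.4°.

23.4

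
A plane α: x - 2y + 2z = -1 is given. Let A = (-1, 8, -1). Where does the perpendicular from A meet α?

Foot = A − λn with λ = (n·A − d)/|n|² = (-19 − (-1))/9 = -2.
Foot = (-1, 8, -1) − (-2)·(1, -2, 2) = (1, 4, 3).

(1, 4, 3)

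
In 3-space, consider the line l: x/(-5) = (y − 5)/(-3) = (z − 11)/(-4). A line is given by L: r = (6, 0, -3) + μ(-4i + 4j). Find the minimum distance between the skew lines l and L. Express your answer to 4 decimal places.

l has direction (-5, -3, -4) through (0, 5, 11).
Common perpendicular direction n = (-5, -3, -4) × (-4, 4, 0) = (16, 16, -32).
With w = (6, 0, -3) − (0, 5, 11) = (6, -5, -14), w · n = 464.
Distance = |w · n| / |n| = |464| / √1536 ≈ 11.8392.

11.8392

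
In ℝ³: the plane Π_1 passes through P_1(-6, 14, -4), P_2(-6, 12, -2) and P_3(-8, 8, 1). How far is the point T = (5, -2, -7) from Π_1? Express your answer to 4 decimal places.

16.3333

P_1P_2 = (0, -2, 2), P_1P_3 = (-2, -6, 5); a normal to Π_1 is P_1P_2 × P_1P_3 = (2, -4, -4).
Using P_1: Π_1 has equation 2x - 4y - 4z = -52.
n·T − d = (2)·(5) + (-4)·(-2) + (-4)·(-7) − (-52) = 98; |n| = √36.
Distance = |98| / √36 = 98/√36 ≈ 16.3333.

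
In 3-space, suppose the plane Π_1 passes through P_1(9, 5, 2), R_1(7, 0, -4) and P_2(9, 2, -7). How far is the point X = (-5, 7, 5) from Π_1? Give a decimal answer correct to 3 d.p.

P_1R_1 = (-2, -5, -6), P_1P_2 = (0, -3, -9); a normal to Π_1 is P_1R_1 × P_1P_2 = (27, -18, 6).
Using P_1: Π_1 has equation 27x - 18y + 6z = 165.
n·X − d = (27)·(-5) + (-18)·(7) + (6)·(5) − 165 = -396; |n| = √1089.
Distance = |-396| / √1089 = 396/√1089 ≈ 12.000.

12.000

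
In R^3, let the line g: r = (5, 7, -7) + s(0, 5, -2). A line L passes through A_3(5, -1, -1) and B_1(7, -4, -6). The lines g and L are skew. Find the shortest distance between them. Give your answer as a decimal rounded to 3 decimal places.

A direction vector for L is B_1 − A_3 = (2, -3, -5).
Common perpendicular direction n = (0, 5, -2) × (2, -3, -5) = (-31, -4, -10).
With w = (5, -1, -1) − (5, 7, -7) = (0, -8, 6), w · n = -28.
Distance = |w · n| / |n| = |-28| / √1077 ≈ 0.853.

0.853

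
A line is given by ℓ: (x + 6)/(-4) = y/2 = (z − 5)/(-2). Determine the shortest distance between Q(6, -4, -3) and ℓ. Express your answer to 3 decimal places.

ℓ has direction (-4, 2, -2) through (-6, 0, 5).
Taking (-6, 0, 5) on ℓ with direction v = (-4, 2, -2): w = Q − (-6, 0, 5) = (12, -4, -8), and w × v = (24, 56, 8).
Distance = |w × v| / |v| = √3776 / √24 ≈ 12.543.

12.543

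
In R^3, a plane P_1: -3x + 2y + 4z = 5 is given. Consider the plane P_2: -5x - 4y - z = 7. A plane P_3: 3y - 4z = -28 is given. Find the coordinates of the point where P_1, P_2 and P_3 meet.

Solving the 3×3 linear system -3x + 2y + 4z = 5, -5x - 4y - z = 7, 3y - 4z = -28 (e.g. by elimination or Cramer's rule, determinant = -157) gives (1, -4, 4).

(1, -4, 4)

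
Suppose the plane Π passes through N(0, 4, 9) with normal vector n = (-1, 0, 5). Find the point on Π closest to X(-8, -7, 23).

(-5, -7, 8)

Π: n·r = n·N gives -x + 5z = 45.
Foot = X − λn with λ = (n·X − d)/|n|² = (123 − 45)/26 = 3.
Foot = (-8, -7, 23) − 3·(-1, 0, 5) = (-5, -7, 8).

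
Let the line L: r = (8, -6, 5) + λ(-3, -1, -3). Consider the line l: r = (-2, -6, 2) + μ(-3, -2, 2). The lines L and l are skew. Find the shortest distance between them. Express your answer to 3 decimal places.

4.113

Common perpendicular direction n = (-3, -1, -3) × (-3, -2, 2) = (-8, 15, 3).
With w = (-2, -6, 2) − (8, -6, 5) = (-10, 0, -3), w · n = 71.
Distance = |w · n| / |n| = |71| / √298 ≈ 4.113.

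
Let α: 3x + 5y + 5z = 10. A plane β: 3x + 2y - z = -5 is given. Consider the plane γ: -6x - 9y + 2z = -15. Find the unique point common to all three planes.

(-5, 5, 0)

Solving the 3×3 linear system 3x + 5y + 5z = 10, 3x + 2y - z = -5, -6x - 9y + 2z = -15 (e.g. by elimination or Cramer's rule, determinant = -90) gives (-5, 5, 0).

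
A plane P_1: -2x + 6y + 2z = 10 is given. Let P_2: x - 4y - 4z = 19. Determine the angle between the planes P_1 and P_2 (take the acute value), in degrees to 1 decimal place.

cos θ = |n₁·n₂| / (|n₁||n₂|) = |-34| / (√44 · √33).
θ = arccos(0.89227) ≈ 26.8°.

26.8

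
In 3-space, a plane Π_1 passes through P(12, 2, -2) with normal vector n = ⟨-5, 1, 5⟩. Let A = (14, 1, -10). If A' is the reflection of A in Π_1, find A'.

(4, 3, 0)

Π_1: n·r = n·P gives -5x + y + 5z = -68.
λ = (n·A − d)/|n|² = (-119 − (-68))/51 = -1.
Reflection = A − 2λn = (14, 1, -10) − (-2)·(-5, 1, 5) = (4, 3, 0).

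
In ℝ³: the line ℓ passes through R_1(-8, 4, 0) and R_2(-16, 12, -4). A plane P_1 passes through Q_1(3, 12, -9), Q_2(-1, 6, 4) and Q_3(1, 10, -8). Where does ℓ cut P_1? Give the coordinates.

A direction vector for ℓ is R_2 − R_1 = (-8, 8, -4).
Q_1Q_2 = (-4, -6, 13), Q_1Q_3 = (-2, -2, 1); a normal to P_1 is Q_1Q_2 × Q_1Q_3 = (20, -22, -4).
Using Q_1: P_1 has equation 20x - 22y - 4z = -168.
Substitute r = (-8, 4, 0) + t(-8, 8, -4) into the plane: -248 + (-320)t = -168, so t = -1/4.
Intersection: (-8, 4, 0) + (-1/4)·(-8, 8, -4) = (-6, 2, 1).

(-6, 2, 1)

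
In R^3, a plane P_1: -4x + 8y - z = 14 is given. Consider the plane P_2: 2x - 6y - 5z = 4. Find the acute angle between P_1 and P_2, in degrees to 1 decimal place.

cos θ = |n₁·n₂| / (|n₁||n₂|) = |-51| / (√81 · √65).
θ = arccos(0.70286) ≈ 45.3°.

45.3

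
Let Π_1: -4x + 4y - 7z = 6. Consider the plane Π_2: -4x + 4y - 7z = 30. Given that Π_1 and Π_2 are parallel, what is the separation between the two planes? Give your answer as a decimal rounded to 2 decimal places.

2.67

Same normal n = (-4, 4, -7) with |n| = √81; distance = |6 − 30| / |n| = 24/√81 ≈ 2.67.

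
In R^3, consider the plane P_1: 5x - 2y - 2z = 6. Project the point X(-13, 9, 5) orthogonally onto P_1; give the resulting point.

Foot = X − λn with λ = (n·X − d)/|n|² = (-93 − 6)/33 = -3.
Foot = (-13, 9, 5) − (-3)·(5, -2, -2) = (2, 3, -1).

(2, 3, -1)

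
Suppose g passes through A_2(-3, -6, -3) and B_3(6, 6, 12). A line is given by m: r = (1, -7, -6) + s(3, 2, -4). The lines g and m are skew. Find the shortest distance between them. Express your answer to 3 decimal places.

2.977

A direction vector for g is B_3 − A_2 = (9, 12, 15).
Common perpendicular direction n = (9, 12, 15) × (3, 2, -4) = (-78, 81, -18).
With w = (1, -7, -6) − (-3, -6, -3) = (4, -1, -3), w · n = -339.
Distance = |w · n| / |n| = |-339| / √12969 ≈ 2.977.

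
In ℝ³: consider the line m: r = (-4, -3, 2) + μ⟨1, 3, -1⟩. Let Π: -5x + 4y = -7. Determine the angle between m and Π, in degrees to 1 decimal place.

19.2

sin θ = |n·v| / (|n||v|) = |7| / (√41 · √11) = 0.32962.
θ ≈ 19.2°.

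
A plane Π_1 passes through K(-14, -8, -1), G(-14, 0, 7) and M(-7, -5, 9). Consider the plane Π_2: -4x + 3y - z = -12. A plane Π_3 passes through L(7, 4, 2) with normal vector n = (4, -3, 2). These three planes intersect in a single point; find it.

KG = (0, 8, 8), KM = (7, 3, 10); a normal to Π_1 is KG × KM = (56, 56, -56).
Using K: Π_1 has equation 56x + 56y - 56z = -1176.
Π_3: n·r = n·L gives 4x - 3y + 2z = 20.
Solving the 3×3 linear system 56x + 56y - 56z = -1176, -4x + 3y - z = -12, 4x - 3y + 2z = 20 (e.g. by elimination or Cramer's rule, determinant = 392) gives (-5, -8, 8).

(-5, -8, 8)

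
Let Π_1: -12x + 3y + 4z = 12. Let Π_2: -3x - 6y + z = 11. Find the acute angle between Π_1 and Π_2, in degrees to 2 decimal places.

cos θ = |n₁·n₂| / (|n₁||n₂|) = |22| / (√169 · √46).
θ = arccos(0.24952) ≈ 75.55°.

75.55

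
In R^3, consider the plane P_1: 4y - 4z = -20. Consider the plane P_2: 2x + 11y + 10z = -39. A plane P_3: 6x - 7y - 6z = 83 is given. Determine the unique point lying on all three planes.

Solving the 3×3 linear system 4y - 4z = -20, 2x + 11y + 10z = -39, 6x - 7y - 6z = 83 (e.g. by elimination or Cramer's rule, determinant = 608) gives (8, -5, 0).

(8, -5, 0)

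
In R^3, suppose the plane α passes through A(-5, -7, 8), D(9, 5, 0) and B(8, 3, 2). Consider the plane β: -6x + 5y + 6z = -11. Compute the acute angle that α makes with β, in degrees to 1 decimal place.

AD = (14, 12, -8), AB = (13, 10, -6); a normal to α is AD × AB = (8, -20, -16).
Using A: α has equation 8x - 20y - 16z = -28.
cos θ = |n₁·n₂| / (|n₁||n₂|) = |-244| / (√720 · √97).
θ = arccos(0.92329) ≈ 22.6°.

22.6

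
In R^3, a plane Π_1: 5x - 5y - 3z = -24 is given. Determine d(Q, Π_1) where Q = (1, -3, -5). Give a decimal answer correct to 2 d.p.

7.68

n·Q − d = (5)·(1) + (-5)·(-3) + (-3)·(-5) − (-24) = 59; |n| = √59.
Distance = |59| / √59 = 59/√59 ≈ 7.68.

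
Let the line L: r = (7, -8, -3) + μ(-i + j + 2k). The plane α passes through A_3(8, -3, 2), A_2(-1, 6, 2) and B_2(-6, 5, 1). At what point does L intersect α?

A_3A_2 = (-9, 9, 0), A_3B_2 = (-14, 8, -1); a normal to α is A_3A_2 × A_3B_2 = (-9, -9, 54).
Using A_3: α has equation -9x - 9y + 54z = 63.
Substitute r = (7, -8, -3) + t(-1, 1, 2) into the plane: -153 + 108t = 63, so t = 2.
Intersection: (7, -8, -3) + 2·(-1, 1, 2) = (5, -6, 1).

(5, -6, 1)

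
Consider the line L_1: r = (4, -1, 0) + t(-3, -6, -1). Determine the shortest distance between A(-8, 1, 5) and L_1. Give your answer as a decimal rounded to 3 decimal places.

12.851

Taking (4, -1, 0) on L_1 with direction v = (-3, -6, -1): w = A − (4, -1, 0) = (-12, 2, 5), and w × v = (28, -27, 78).
Distance = |w × v| / |v| = √7597 / √46 ≈ 12.851.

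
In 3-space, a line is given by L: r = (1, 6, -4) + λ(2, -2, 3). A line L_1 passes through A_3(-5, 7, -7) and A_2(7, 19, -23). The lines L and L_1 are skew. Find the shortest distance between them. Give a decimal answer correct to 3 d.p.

A direction vector for L_1 is A_2 − A_3 = (12, 12, -16).
Common perpendicular direction n = (2, -2, 3) × (12, 12, -16) = (-4, 68, 48).
With w = (-5, 7, -7) − (1, 6, -4) = (-6, 1, -3), w · n = -52.
Distance = |w · n| / |n| = |-52| / √6944 ≈ 0.624.

0.624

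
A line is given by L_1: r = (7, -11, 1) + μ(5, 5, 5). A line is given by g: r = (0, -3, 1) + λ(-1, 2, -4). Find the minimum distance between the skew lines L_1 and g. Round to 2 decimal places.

8.98

Common perpendicular direction n = (5, 5, 5) × (-1, 2, -4) = (-30, 15, 15).
With w = (0, -3, 1) − (7, -11, 1) = (-7, 8, 0), w · n = 330.
Distance = |w · n| / |n| = |330| / √1350 ≈ 8.98.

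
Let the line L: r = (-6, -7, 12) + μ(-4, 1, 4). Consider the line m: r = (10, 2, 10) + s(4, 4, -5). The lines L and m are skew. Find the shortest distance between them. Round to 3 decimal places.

Common perpendicular direction n = (-4, 1, 4) × (4, 4, -5) = (-21, -4, -20).
With w = (10, 2, 10) − (-6, -7, 12) = (16, 9, -2), w · n = -332.
Distance = |w · n| / |n| = |-332| / √857 ≈ 11.341.

11.341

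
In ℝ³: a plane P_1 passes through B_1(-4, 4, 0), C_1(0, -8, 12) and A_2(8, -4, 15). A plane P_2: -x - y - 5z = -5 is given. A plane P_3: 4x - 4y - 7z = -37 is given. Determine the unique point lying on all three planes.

B_1C_1 = (4, -12, 12), B_1A_2 = (12, -8, 15); a normal to P_1 is B_1C_1 × B_1A_2 = (-84, 84, 112).
Using B_1: P_1 has equation -84x + 84y + 112z = 672.
Solving the 3×3 linear system -84x + 84y + 112z = 672, -x - y - 5z = -5, 4x - 4y - 7z = -37 (e.g. by elimination or Cramer's rule, determinant = -280) gives (-7, -3, 3).

(-7, -3, 3)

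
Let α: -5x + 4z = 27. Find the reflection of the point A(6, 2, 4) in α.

λ = (n·A − d)/|n|² = (-14 − 27)/41 = -1.
Reflection = A − 2λn = (6, 2, 4) − (-2)·(-5, 0, 4) = (-4, 2, 12).

(-4, 2, 12)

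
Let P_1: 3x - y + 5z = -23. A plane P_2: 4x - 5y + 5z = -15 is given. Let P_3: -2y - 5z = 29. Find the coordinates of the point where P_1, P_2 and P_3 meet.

(0, -2, -5)

Solving the 3×3 linear system 3x - y + 5z = -23, 4x - 5y + 5z = -15, -2y - 5z = 29 (e.g. by elimination or Cramer's rule, determinant = 45) gives (0, -2, -5).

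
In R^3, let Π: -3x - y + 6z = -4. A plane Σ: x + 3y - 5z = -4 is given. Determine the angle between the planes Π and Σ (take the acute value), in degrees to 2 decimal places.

26.21

cos θ = |n₁·n₂| / (|n₁||n₂|) = |-36| / (√46 · √35).
θ = arccos(0.89720) ≈ 26.21°.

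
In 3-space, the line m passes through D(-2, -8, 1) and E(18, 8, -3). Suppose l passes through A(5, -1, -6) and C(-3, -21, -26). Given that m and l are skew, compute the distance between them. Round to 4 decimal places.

A direction vector for m is E − D = (20, 16, -4).
A direction vector for l is C − A = (-8, -20, -20).
Common perpendicular direction n = (20, 16, -4) × (-8, -20, -20) = (-400, 432, -272).
With w = (5, -1, -6) − (-2, -8, 1) = (7, 7, -7), w · n = 2128.
Distance = |w · n| / |n| = |2128| / √420608 ≈ 3.2812.

3.2812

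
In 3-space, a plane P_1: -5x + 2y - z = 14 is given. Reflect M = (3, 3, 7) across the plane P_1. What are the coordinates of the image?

(-7, 7, 5)

λ = (n·M − d)/|n|² = (-16 − 14)/30 = -1.
Reflection = M − 2λn = (3, 3, 7) − (-2)·(-5, 2, -1) = (-7, 7, 5).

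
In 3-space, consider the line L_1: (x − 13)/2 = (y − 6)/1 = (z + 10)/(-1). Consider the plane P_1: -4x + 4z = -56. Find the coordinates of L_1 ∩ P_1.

(7, 3, -7)

L_1 has direction (2, 1, -1) through (13, 6, -10).
Substitute r = (13, 6, -10) + t(2, 1, -1) into the plane: -92 + (-12)t = -56, so t = -3.
Intersection: (13, 6, -10) + (-3)·(2, 1, -1) = (7, 3, -7).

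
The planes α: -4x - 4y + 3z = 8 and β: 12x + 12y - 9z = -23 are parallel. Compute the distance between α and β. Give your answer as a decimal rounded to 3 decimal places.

0.052

Rescale β by 1/(-3): -4x - 4y + 3z = 23/3. Then distance = |8 − (23/3)| / √41 ≈ 0.052.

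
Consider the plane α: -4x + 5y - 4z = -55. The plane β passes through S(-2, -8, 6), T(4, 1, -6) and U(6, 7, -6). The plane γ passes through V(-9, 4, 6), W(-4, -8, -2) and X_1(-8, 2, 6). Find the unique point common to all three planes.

(-2, -11, 2)

ST = (6, 9, -12), SU = (8, 15, -12); a normal to β is ST × SU = (72, -24, 18).
Using S: β has equation 72x - 24y + 18z = 156.
VW = (5, -12, -8), VX_1 = (1, -2, 0); a normal to γ is VW × VX_1 = (-16, -8, 2).
Using V: γ has equation -16x - 8y + 2z = 124.
Solving the 3×3 linear system -4x + 5y - 4z = -55, 72x - 24y + 18z = 156, -16x - 8y + 2z = 124 (e.g. by elimination or Cramer's rule, determinant = 1296) gives (-2, -11, 2).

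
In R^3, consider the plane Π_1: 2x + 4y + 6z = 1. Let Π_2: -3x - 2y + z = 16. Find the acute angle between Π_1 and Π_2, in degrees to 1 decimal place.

cos θ = |n₁·n₂| / (|n₁||n₂|) = |-8| / (√56 · √14).
θ = arccos(0.28571) ≈ 73.4°.

73.4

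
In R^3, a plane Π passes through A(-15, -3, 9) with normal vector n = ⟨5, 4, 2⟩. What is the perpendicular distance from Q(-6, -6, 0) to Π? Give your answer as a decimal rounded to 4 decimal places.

Π: n·r = n·A gives 5x + 4y + 2z = -69.
n·Q − d = (5)·(-6) + (4)·(-6) + (2)·(0) − (-69) = 15; |n| = √45.
Distance = |15| / √45 = 15/√45 ≈ 2.2361.

2.2361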